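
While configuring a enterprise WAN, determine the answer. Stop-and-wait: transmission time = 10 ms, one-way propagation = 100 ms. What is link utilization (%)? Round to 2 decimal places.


Given: Ttrans = 10 ms, Tprop = 100 ms
RTT = 2 * Tprop = 2 * 100 = 200 ms
U = Ttrans / (Ttrans + RTT)
U = 10 / (10 + 200)
U = 10 / 210 = 0.047619
U% = 4.76%

4.76


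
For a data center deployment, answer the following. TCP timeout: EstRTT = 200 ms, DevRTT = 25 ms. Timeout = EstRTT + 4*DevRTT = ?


Given: EstRTT = 200 ms, DevRTT = 25 ms
Timeout = EstRTT + 4 * DevRTT
4 * DevRTT = 4 * 25 = 100
Timeout = 200 + 100 = 300 ms

300


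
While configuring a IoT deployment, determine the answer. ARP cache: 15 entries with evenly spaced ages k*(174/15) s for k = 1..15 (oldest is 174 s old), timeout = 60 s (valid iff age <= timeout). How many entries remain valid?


Ages are k * 174/15 s for k = 1..15 (spacing = 11.6000 s).
Entry k is valid iff k * 174/15 <= 60 iff k <= 15 * 60 / 174 = 5.1724
n_valid = floor(5.1724) = 5
(n_stale = 15 - 5 = 10)

5


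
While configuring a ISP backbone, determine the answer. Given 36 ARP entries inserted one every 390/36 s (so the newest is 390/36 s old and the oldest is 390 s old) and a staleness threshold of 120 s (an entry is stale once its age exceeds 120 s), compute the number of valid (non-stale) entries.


Ages are k * 390/36 s for k = 1..36 (spacing = 10.8333 s).
Entry k is valid iff k * 390/36 <= 120 iff k <= 36 * 120 / 390 = 11.0769
n_valid = floor(11.0769) = 11
(n_stale = 36 - 11 = 25)

11


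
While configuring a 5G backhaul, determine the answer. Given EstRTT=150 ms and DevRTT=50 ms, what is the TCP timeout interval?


Given: EstRTT = 150 ms, DevRTT = 50 ms
Timeout = EstRTT + 4 * DevRTT
4 * DevRTT = 4 * 50 = 200
Timeout = 150 + 200 = 350 ms

350


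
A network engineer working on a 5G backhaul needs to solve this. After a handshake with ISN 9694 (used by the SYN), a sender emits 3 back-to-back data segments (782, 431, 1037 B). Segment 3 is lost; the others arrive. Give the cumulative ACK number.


SYN uses sequence number 9694; first data byte = ISN + 1 = 9695.
Segment 1: SEQ = 9695, len = 782 B, covers [9695, 10476]
Segment 2: SEQ = 10477, len = 431 B, covers [10477, 10907]
Segment 3: SEQ = 10908, len = 1037 B, covers [10908, 11944] [LOST]
In-order data received: bytes [9695, 10907] (segments 1..2).
Segment 3 missing -> gap begins at byte 10908.
Cumulative ACK = next expected in-order byte = 9695 + 782 + 431 = 10908

10908


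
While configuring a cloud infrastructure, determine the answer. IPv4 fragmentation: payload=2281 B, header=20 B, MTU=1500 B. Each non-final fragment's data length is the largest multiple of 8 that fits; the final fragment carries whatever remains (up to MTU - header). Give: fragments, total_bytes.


Max data per non-final fragment = floor((MTU - header)/8)*8 = floor((1500 - 20)/8)*8 = floor(1480/8)*8 = 1480 B
Final fragment needs no 8-byte alignment: it can carry up to MTU - header = 1480 B
Non-final fragments needed = ceil((payload - 1480) / 1480) = ceil(801/1480) = ceil(0.5412) = 1
Number of fragments = 1 + 1 = 2
Fragment sizes (data): 1 * 1480 B + 801 B (last, 801 <= 1480 OK)
Total bytes sent = payload + n_frags * header = 2281 + 2*20 = 2281 + 40 = 2321 B

2, 2321


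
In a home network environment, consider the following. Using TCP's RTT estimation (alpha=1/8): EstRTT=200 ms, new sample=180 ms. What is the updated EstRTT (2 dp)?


Given: EstRTT = 200 ms, SampleRTT = 180 ms, alpha = 1/8
New EstRTT = (1 - alpha) * EstRTT + alpha * SampleRTT
(7/8) * 200 = 175
(1/8) * 180 = 22.5
New EstRTT = 175 + 22.5 = 197.5 ms -> 197.50 ms (2 dp)

197.50


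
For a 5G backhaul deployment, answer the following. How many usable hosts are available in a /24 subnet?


Given: subnet mask /24
Host bits = 32 - 24 = 8
Total addresses = 2^8 = 256
Usable hosts = 256 - 2 (network + broadcast) = 254

254


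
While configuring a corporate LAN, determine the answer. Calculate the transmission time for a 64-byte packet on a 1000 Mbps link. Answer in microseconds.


Given: packet = 64 bytes, bandwidth = 1000 Mbps
Packet in bits = 64 * 8 = 512 bits
Bandwidth = 1000 * 10^6 = 1000000000 bps
Time = 512 / 1000000000 seconds
Time in us = 512 * 10^6 / 1000000000 = 0.512

0.512


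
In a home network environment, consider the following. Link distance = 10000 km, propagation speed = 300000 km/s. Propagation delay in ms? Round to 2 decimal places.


Given: distance = 10000 km, speed = 300000 km/s
Delay = distance / speed = 10000 / 300000 seconds
Delay in ms = 10000 * 1000 / 300000
Delay = 33.3333 ms
Rounded to 2 dp = 33.33 ms

33.33


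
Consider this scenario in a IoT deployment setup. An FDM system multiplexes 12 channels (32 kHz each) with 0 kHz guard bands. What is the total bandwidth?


Given: 12 channels, 32 kHz each, guard = 0 kHz
Channel bandwidth = 12 * 32 = 384 kHz
Guard bands = 11 gaps * 0 kHz = 0 kHz
Total = 384 + 0 = 384 kHz

384


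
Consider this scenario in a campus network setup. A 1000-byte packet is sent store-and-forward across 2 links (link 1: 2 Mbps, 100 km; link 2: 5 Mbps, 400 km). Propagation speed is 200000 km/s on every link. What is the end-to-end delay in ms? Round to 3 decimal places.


Packet = 1000 bytes = 8000 bits. Store-and-forward: sum (t_trans + t_prop) per link.
Link 1: t_trans = 8000/(2*10^6) s = 4.0000 ms; t_prop = 100/200000 s = 0.5000 ms; subtotal = 4.5000 ms
Link 2: t_trans = 8000/(5*10^6) s = 1.6000 ms; t_prop = 400/200000 s = 2.0000 ms; subtotal = 3.6000 ms
End-to-end = 4.5000 + 3.6000 = 8.1000 ms -> 8.100 ms (3 dp)

8.100


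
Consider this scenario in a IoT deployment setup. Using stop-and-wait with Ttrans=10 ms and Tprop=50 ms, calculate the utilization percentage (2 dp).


Given: Ttrans = 10 ms, Tprop = 50 ms
RTT = 2 * Tprop = 2 * 50 = 100 ms
U = Ttrans / (Ttrans + RTT)
U = 10 / (10 + 100)
U = 10 / 110 = 0.090909
U% = 9.09%

9.09


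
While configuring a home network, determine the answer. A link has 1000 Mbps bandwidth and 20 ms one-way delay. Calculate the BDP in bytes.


Given: bandwidth = 1000 Mbps, delay = 20 ms
BDP in bits = 1000 * 10^6 * 20 / 1000
BDP in bits = 20000000
BDP in bytes = 20000000 / 8 = 2500000

2500000


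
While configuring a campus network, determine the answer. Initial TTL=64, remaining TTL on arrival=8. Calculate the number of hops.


Given: initial TTL = 64, received TTL = 8
Hops = initial TTL - received TTL
Hops = 64 - 8 = 56

56


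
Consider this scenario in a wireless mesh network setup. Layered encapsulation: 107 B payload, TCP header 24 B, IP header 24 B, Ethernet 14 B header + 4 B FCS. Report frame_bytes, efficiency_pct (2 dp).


TCP segment = 107 + 24 = 131 B
IP packet = 131 + 24 = 155 B
Ethernet frame = 155 + 14 + 4 = 173 B
Efficiency = app / frame = 107 / 173 = 0.618497 = 61.8497% -> 61.85% (2 dp)

173, 61.85


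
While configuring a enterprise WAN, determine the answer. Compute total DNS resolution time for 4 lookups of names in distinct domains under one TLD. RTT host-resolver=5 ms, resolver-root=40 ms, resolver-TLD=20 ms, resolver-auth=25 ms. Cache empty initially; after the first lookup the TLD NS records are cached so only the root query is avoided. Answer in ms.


Lookup 1 (cold cache): local + root + TLD + auth = 5 + 40 + 20 + 25 = 90 ms
Lookups 2..4 (TLD NS cached -> skip root; new domain -> still ask TLD and auth): local + TLD + auth = 5 + 20 + 25 = 50 ms each
Remaining 3 lookups: 3 * 50 = 150 ms
Total = 90 + 150 = 240 ms

240


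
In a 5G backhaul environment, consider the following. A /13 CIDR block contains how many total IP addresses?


Given: CIDR prefix /13
Host bits = 32 - 13 = 19
Total addresses = 2^19 = 524288

524288


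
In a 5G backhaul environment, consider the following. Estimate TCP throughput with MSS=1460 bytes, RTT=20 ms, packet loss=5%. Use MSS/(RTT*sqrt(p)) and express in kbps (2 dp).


Given: MSS = 1460 bytes, RTT = 20 ms, loss = 5%
RTT in seconds = 20 / 1000 = 0.02
Loss rate = 5% = 0.05
sqrt(loss) = sqrt(0.05) = 0.223606797750
Throughput (bytes/s) = 1460 / (0.02 * 0.223606797750) = 326465.9247
Throughput (kbps) = 326465.9247 * 8 / 1000 = 2611.727398 -> 2611.73 kbps (2 dp)

2611.73


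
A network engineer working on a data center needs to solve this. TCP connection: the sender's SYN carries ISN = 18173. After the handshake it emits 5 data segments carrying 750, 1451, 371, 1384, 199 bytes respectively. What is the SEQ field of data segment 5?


The SYN occupies sequence number ISN = 18173, so the first data byte is ISN + 1 = 18174.
SEQ of data segment i = (ISN + 1) + sum of payload sizes of segments 1..i-1.
Segment 1: SEQ = 18174, payload = 750 bytes
Segment 2: SEQ = 18924, payload = 1451 bytes
Segment 3: SEQ = 20375, payload = 371 bytes
Segment 4: SEQ = 20746, payload = 1384 bytes
Segment 5: SEQ = 22130, payload = 199 bytes
SEQ of segment 5 = 18174 + 750 + 1451 + 371 + 1384 = 22130

22130


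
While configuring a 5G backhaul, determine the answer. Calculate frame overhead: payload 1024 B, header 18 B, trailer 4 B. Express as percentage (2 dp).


Given: payload = 1024 B, header = 18 B, trailer = 4 B
Overhead bytes = header + trailer = 18 + 4 = 22
Total frame = payload + overhead = 1024 + 22 = 1046
Overhead % = 22 / 1046 * 100 = 2.1033% -> 2.10% (2 dp)

2.10


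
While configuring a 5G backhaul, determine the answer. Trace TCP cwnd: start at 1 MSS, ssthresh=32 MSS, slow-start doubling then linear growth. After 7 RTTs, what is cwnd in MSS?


RTT 0: cwnd = 1 MSS (initial)
RTT 1: cwnd = 2 MSS (slow start, doubled)
RTT 2: cwnd = 4 MSS (slow start, doubled)
RTT 3: cwnd = 8 MSS (slow start, doubled)
RTT 4: cwnd = 16 MSS (slow start, doubled)
RTT 5: cwnd = 32 MSS (slow start, doubled)
RTT 6: cwnd = 33 MSS (congestion avoidance, +1)
RTT 7: cwnd = 34 MSS (congestion avoidance, +1)

34


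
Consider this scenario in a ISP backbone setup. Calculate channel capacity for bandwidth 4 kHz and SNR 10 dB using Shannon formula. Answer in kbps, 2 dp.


Given: B = 4 kHz, SNR = 10 dB
SNR linear = 10^(10/10) = 10
1 + SNR = 11
log2(11) = 3.4594316186
C = 4 * 1000 * 3.4594316186 = 13837.7265 bps
C = 13.837726 kbps -> 13.84 kbps (2 dp)

13.84


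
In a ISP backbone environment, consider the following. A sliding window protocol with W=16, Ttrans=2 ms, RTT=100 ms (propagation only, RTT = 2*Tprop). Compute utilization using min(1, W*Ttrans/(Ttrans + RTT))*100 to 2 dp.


Given: W = 16, Ttrans = 2 ms, RTT = 100 ms (= 2 * Tprop, Tprop = 50 ms)
Cycle time = Ttrans + RTT = 2 + 100 = 102 ms (first packet sent until its ACK returns)
W * Ttrans = 16 * 2 = 32 ms of sending per cycle
W * Ttrans / (Ttrans + RTT) = 32 / 102 = 0.313725
U = min(1, 0.313725) = 0.313725
U% = 31.37%

31.37


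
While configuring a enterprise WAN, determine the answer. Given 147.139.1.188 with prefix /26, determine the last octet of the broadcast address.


Given: IP = 147.139.1.188, prefix = /26
Host bits = 32 - 26 = 6
Network last octet = 188 AND mask = 128
Host part size = 2^6 - 1 = 63
Broadcast last octet = 128 OR 63 = 191

191


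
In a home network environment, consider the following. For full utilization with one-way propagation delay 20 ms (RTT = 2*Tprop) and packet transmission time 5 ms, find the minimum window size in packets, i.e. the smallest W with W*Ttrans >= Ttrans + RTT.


Given: Ttrans = 5 ms, RTT = 40 ms (= 2 * Tprop, Tprop = 20 ms)
Time until first ACK returns = Ttrans + RTT = 5 + 40 = 45 ms
Need W * Ttrans >= Ttrans + RTT  ->  W >= (Ttrans + RTT) / Ttrans
(Ttrans + RTT) / Ttrans = 45 / 5 = 9
W_min = ceil(9) = 9

9


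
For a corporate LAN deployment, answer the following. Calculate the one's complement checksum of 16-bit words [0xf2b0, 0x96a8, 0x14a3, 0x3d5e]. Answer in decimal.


Given words: [0xf2b0, 0x96a8, 0x14a3, 0x3d5e]
Step 1: Sum all words
Raw sum = 62128 + 38568 + 5283 + 15710 = 121689
Step 2: Fold carry: (56153 + 1) = 56154
One's complement = ~56154 & 0xFFFF = 9381

9381


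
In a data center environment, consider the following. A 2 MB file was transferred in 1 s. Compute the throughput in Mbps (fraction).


Given: file = 2 MB, time = 1 s
File in Mb = 2 * 8 = 16 Mb
Throughput = 16 / 1 Mbps
Throughput = 16 Mbps

16


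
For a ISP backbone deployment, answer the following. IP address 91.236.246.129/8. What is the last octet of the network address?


Given: IP = 91.236.246.129, prefix = /8
Subnet mask = 255.0.0.0
Last octet of IP: 129
Last octet of mask: 0
Network last octet = 129 AND 0 = 0

0


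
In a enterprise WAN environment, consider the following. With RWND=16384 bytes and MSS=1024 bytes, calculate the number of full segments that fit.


Given: RWND = 16384 bytes, MSS = 1024 bytes
Full segments = floor(RWND / MSS)
Full segments = floor(16384 / 1024)
Full segments = floor(16.0) = 16

16


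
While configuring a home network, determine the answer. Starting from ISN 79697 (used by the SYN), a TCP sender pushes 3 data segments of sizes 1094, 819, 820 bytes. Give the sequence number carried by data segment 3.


The SYN occupies sequence number ISN = 79697, so the first data byte is ISN + 1 = 79698.
SEQ of data segment i = (ISN + 1) + sum of payload sizes of segments 1..i-1.
Segment 1: SEQ = 79698, payload = 1094 bytes
Segment 2: SEQ = 80792, payload = 819 bytes
Segment 3: SEQ = 81611, payload = 820 bytes
SEQ of segment 3 = 79698 + 1094 + 819 = 81611

81611


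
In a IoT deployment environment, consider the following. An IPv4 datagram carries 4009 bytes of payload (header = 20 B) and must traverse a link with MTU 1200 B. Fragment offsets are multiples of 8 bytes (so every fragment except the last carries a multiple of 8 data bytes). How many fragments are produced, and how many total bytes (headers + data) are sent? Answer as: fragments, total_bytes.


Max data per non-final fragment = floor((MTU - header)/8)*8 = floor((1200 - 20)/8)*8 = floor(1180/8)*8 = 1176 B
Final fragment needs no 8-byte alignment: it can carry up to MTU - header = 1180 B
Non-final fragments needed = ceil((payload - 1180) / 1176) = ceil(2829/1176) = ceil(2.4056) = 3
Number of fragments = 3 + 1 = 4
Fragment sizes (data): 3 * 1176 B + 481 B (last, 481 <= 1180 OK)
Total bytes sent = payload + n_frags * header = 4009 + 4*20 = 4009 + 80 = 4089 B

4, 4089


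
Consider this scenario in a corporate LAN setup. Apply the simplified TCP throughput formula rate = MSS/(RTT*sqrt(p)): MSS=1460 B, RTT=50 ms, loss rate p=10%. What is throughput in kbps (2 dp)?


Given: MSS = 1460 bytes, RTT = 50 ms, loss = 10%
RTT in seconds = 50 / 1000 = 0.05
Loss rate = 10% = 0.1
sqrt(loss) = sqrt(0.1) = 0.316227766017
Throughput (bytes/s) = 1460 / (0.05 * 0.316227766017) = 92338.5077
Throughput (kbps) = 92338.5077 * 8 / 1000 = 738.708061 -> 738.71 kbps (2 dp)

738.71


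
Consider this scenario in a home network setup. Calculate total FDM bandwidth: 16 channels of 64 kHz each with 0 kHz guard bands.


Given: 16 channels, 64 kHz each, guard = 0 kHz
Channel bandwidth = 16 * 64 = 1024 kHz
Guard bands = 15 gaps * 0 kHz = 0 kHz
Total = 1024 + 0 = 1024 kHz

1024


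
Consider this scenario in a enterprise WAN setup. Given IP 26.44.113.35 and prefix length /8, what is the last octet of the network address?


Given: IP = 26.44.113.35, prefix = /8
Subnet mask = 255.0.0.0
Last octet of IP: 35
Last octet of mask: 0
Network last octet = 35 AND 0 = 0

0


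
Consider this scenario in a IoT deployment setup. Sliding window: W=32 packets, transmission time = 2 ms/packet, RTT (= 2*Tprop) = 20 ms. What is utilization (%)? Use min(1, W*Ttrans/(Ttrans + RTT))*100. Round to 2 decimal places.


Given: W = 32, Ttrans = 2 ms, RTT = 20 ms (= 2 * Tprop, Tprop = 10 ms)
Cycle time = Ttrans + RTT = 2 + 20 = 22 ms (first packet sent until its ACK returns)
W * Ttrans = 32 * 2 = 64 ms of sending per cycle
W * Ttrans / (Ttrans + RTT) = 64 / 22 = 2.909091
U = min(1, 2.909091) = 1.000000
U% = 100.00%

100.00


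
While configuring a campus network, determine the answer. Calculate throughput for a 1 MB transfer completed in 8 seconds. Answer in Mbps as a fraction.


Given: file = 1 MB, time = 8 s
File in Mb = 1 * 8 = 8 Mb
Throughput = 8 / 8 Mbps
Throughput = 1 Mbps

1


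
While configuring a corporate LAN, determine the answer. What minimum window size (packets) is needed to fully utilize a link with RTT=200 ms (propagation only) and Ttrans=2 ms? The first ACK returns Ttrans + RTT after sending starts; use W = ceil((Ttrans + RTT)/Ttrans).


Given: Ttrans = 2 ms, RTT = 200 ms (= 2 * Tprop, Tprop = 100 ms)
Time until first ACK returns = Ttrans + RTT = 2 + 200 = 202 ms
Need W * Ttrans >= Ttrans + RTT  ->  W >= (Ttrans + RTT) / Ttrans
(Ttrans + RTT) / Ttrans = 202 / 2 = 101
W_min = ceil(101) = 101

101


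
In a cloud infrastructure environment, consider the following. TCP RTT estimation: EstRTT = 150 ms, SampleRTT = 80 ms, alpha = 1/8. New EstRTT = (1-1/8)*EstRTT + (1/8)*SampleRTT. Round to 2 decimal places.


Given: EstRTT = 150 ms, SampleRTT = 80 ms, alpha = 1/8
New EstRTT = (1 - alpha) * EstRTT + alpha * SampleRTT
(7/8) * 150 = 131.25
(1/8) * 80 = 10
New EstRTT = 131.25 + 10 = 141.25 ms -> 141.25 ms (2 dp)

141.25


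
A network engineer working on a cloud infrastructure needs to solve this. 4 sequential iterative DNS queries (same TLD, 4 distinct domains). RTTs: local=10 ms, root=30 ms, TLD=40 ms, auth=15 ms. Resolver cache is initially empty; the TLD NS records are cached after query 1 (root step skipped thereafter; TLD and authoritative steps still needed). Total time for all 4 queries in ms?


Lookup 1 (cold cache): local + root + TLD + auth = 10 + 30 + 40 + 15 = 95 ms
Lookups 2..4 (TLD NS cached -> skip root; new domain -> still ask TLD and auth): local + TLD + auth = 10 + 40 + 15 = 65 ms each
Remaining 3 lookups: 3 * 65 = 195 ms
Total = 95 + 195 = 290 ms

290


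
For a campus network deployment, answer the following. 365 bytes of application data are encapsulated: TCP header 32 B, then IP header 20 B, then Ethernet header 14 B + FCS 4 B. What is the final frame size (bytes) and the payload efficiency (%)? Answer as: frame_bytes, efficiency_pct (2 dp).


TCP segment = 365 + 32 = 397 B
IP packet = 397 + 20 = 417 B
Ethernet frame = 417 + 14 + 4 = 435 B
Efficiency = app / frame = 365 / 435 = 0.839080 = 83.9080% -> 83.91% (2 dp)

435, 83.91


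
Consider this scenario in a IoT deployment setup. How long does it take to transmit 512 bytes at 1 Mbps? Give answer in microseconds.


Given: packet = 512 bytes, bandwidth = 1 Mbps
Packet in bits = 512 * 8 = 4096 bits
Bandwidth = 1 * 10^6 = 1000000 bps
Time = 4096 / 1000000 seconds
Time in us = 4096 * 10^6 / 1000000 = 4096

4096


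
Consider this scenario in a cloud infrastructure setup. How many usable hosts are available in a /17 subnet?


Given: subnet mask /17
Host bits = 32 - 17 = 15
Total addresses = 2^15 = 32768
Usable hosts = 32768 - 2 (network + broadcast) = 32766

32766


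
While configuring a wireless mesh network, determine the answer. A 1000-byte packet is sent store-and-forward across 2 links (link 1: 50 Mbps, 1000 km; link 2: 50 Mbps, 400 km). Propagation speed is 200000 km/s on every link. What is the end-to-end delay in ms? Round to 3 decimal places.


Packet = 1000 bytes = 8000 bits. Store-and-forward: sum (t_trans + t_prop) per link.
Link 1: t_trans = 8000/(50*10^6) s = 0.1600 ms; t_prop = 1000/200000 s = 5.0000 ms; subtotal = 5.1600 ms
Link 2: t_trans = 8000/(50*10^6) s = 0.1600 ms; t_prop = 400/200000 s = 2.0000 ms; subtotal = 2.1600 ms
End-to-end = 5.1600 + 2.1600 = 7.3200 ms -> 7.320 ms (3 dp)

7.320


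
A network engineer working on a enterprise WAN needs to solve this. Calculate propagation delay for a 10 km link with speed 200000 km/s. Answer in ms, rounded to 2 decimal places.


Given: distance = 10 km, speed = 200000 km/s
Delay = distance / speed = 10 / 200000 seconds
Delay in ms = 10 * 1000 / 200000
Delay = 0.0500 ms
Rounded to 2 dp = 0.05 ms

0.05


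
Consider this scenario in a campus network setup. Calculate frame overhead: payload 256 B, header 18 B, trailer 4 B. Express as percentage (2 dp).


Given: payload = 256 B, header = 18 B, trailer = 4 B
Overhead bytes = header + trailer = 18 + 4 = 22
Total frame = payload + overhead = 256 + 22 = 278
Overhead % = 22 / 278 * 100 = 7.9137% -> 7.91% (2 dp)

7.91


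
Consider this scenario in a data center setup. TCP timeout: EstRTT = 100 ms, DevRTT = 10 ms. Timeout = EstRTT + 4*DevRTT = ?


Given: EstRTT = 100 ms, DevRTT = 10 ms
Timeout = EstRTT + 4 * DevRTT
4 * DevRTT = 4 * 10 = 40
Timeout = 100 + 40 = 140 ms

140


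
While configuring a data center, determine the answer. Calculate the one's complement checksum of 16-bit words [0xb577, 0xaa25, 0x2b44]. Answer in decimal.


Given words: [0xb577, 0xaa25, 0x2b44]
Step 1: Sum all words
Raw sum = 46455 + 43557 + 11076 = 101088
Step 2: Fold carry: (35552 + 1) = 35553
One's complement = ~35553 & 0xFFFF = 29982

29982


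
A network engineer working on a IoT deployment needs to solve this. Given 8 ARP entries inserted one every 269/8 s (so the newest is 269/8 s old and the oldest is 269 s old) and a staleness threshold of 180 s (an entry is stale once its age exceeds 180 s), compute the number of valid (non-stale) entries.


Ages are k * 269/8 s for k = 1..8 (spacing = 33.6250 s).
Entry k is valid iff k * 269/8 <= 180 iff k <= 8 * 180 / 269 = 5.3532
n_valid = floor(5.3532) = 5
(n_stale = 8 - 5 = 3)

5


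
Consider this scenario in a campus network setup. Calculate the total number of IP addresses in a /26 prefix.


Given: CIDR prefix /26
Host bits = 32 - 26 = 6
Total addresses = 2^6 = 64

64


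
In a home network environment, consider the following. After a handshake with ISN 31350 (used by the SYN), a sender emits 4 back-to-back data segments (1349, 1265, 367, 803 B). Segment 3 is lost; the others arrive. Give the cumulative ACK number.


SYN uses sequence number 31350; first data byte = ISN + 1 = 31351.
Segment 1: SEQ = 31351, len = 1349 B, covers [31351, 32699]
Segment 2: SEQ = 32700, len = 1265 B, covers [32700, 33964]
Segment 3: SEQ = 33965, len = 367 B, covers [33965, 34331] [LOST]
Segment 4: SEQ = 34332, len = 803 B, covers [34332, 35134]
In-order data received: bytes [31351, 33964] (segments 1..2).
Segment 3 missing -> gap begins at byte 33965; later segments buffered out of order.
Cumulative ACK = next expected in-order byte = 31351 + 1349 + 1265 = 33965

33965


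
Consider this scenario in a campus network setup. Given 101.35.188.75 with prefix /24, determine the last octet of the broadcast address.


Given: IP = 101.35.188.75, prefix = /24
Host bits = 32 - 24 = 8
Network last octet = 75 AND mask = 0
Host part size = 2^8 - 1 = 255
Broadcast last octet = 0 OR 255 = 255

255


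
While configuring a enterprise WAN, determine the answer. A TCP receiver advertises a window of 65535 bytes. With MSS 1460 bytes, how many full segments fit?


Given: RWND = 65535 bytes, MSS = 1460 bytes
Full segments = floor(RWND / MSS)
Full segments = floor(65535 / 1460)
Full segments = floor(44.887) = 44

44


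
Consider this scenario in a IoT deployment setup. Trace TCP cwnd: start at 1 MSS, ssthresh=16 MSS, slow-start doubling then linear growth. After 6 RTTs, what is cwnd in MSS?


RTT 0: cwnd = 1 MSS (initial)
RTT 1: cwnd = 2 MSS (slow start, doubled)
RTT 2: cwnd = 4 MSS (slow start, doubled)
RTT 3: cwnd = 8 MSS (slow start, doubled)
RTT 4: cwnd = 16 MSS (slow start, doubled)
RTT 5: cwnd = 17 MSS (congestion avoidance, +1)
RTT 6: cwnd = 18 MSS (congestion avoidance, +1)

18


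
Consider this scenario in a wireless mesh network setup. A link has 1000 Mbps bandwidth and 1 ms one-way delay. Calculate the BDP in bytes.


Given: bandwidth = 1000 Mbps, delay = 1 ms
BDP in bits = 1000 * 10^6 * 1 / 1000
BDP in bits = 1000000
BDP in bytes = 1000000 / 8 = 125000

125000


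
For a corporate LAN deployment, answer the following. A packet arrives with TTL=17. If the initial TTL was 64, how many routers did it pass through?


Given: initial TTL = 64, received TTL = 17
Hops = initial TTL - received TTL
Hops = 64 - 17 = 47

47


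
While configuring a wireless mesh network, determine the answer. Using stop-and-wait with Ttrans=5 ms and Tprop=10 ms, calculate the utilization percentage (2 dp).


Given: Ttrans = 5 ms, Tprop = 10 ms
RTT = 2 * Tprop = 2 * 10 = 20 ms
U = Ttrans / (Ttrans + RTT)
U = 5 / (5 + 20)
U = 5 / 25 = 0.2
U% = 20.00%

20.00


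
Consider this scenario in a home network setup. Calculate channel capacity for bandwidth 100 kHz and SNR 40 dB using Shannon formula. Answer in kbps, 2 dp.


Given: B = 100 kHz, SNR = 40 dB
SNR linear = 10^(40/10) = 10000
1 + SNR = 10001
log2(10001) = 13.2878566418
C = 100 * 1000 * 13.2878566418 = 1328785.6642 bps
C = 1328.785664 kbps -> 1328.79 kbps (2 dp)

1328.79


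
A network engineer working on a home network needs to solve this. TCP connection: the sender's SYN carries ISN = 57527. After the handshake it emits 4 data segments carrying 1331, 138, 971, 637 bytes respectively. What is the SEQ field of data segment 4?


The SYN occupies sequence number ISN = 57527, so the first data byte is ISN + 1 = 57528.
SEQ of data segment i = (ISN + 1) + sum of payload sizes of segments 1..i-1.
Segment 1: SEQ = 57528, payload = 1331 bytes
Segment 2: SEQ = 58859, payload = 138 bytes
Segment 3: SEQ = 58997, payload = 971 bytes
Segment 4: SEQ = 59968, payload = 637 bytes
SEQ of segment 4 = 57528 + 1331 + 138 + 971 = 59968

59968


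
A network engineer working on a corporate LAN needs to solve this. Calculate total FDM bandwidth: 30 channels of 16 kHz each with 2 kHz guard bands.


Given: 30 channels, 16 kHz each, guard = 2 kHz
Channel bandwidth = 30 * 16 = 480 kHz
Guard bands = 29 gaps * 2 kHz = 58 kHz
Total = 480 + 58 = 538 kHz

538


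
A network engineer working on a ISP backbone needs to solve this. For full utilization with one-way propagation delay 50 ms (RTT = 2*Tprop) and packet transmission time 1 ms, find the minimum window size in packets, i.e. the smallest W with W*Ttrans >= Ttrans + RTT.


Given: Ttrans = 1 ms, RTT = 100 ms (= 2 * Tprop, Tprop = 50 ms)
Time until first ACK returns = Ttrans + RTT = 1 + 100 = 101 ms
Need W * Ttrans >= Ttrans + RTT  ->  W >= (Ttrans + RTT) / Ttrans
(Ttrans + RTT) / Ttrans = 101 / 1 = 101
W_min = ceil(101) = 101

101


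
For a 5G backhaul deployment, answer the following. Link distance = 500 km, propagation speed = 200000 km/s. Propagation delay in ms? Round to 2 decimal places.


Given: distance = 500 km, speed = 200000 km/s
Delay = distance / speed = 500 / 200000 seconds
Delay in ms = 500 * 1000 / 200000
Delay = 2.5000 ms
Rounded to 2 dp = 2.50 ms

2.50


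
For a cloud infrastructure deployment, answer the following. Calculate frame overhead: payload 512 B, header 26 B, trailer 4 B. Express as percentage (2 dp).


Given: payload = 512 B, header = 26 B, trailer = 4 B
Overhead bytes = header + trailer = 26 + 4 = 30
Total frame = payload + overhead = 512 + 30 = 542
Overhead % = 30 / 542 * 100 = 5.5351% -> 5.54% (2 dp)

5.54


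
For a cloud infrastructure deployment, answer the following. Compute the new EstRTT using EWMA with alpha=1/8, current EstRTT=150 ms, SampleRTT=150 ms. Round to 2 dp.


Given: EstRTT = 150 ms, SampleRTT = 150 ms, alpha = 1/8
New EstRTT = (1 - alpha) * EstRTT + alpha * SampleRTT
(7/8) * 150 = 131.25
(1/8) * 150 = 18.75
New EstRTT = 131.25 + 18.75 = 150 ms -> 150.00 ms (2 dp)

150.00


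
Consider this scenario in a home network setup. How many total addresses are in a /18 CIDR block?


Given: CIDR prefix /18
Host bits = 32 - 18 = 14
Total addresses = 2^14 = 16384

16384


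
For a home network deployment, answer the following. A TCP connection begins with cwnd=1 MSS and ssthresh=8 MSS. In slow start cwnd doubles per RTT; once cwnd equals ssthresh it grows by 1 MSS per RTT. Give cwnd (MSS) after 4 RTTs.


RTT 0: cwnd = 1 MSS (initial)
RTT 1: cwnd = 2 MSS (slow start, doubled)
RTT 2: cwnd = 4 MSS (slow start, doubled)
RTT 3: cwnd = 8 MSS (slow start, doubled)
RTT 4: cwnd = 9 MSS (congestion avoidance, +1)

9


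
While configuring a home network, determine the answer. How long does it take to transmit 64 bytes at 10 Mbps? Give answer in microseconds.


Given: packet = 64 bytes, bandwidth = 10 Mbps
Packet in bits = 64 * 8 = 512 bits
Bandwidth = 10 * 10^6 = 10000000 bps
Time = 512 / 10000000 seconds
Time in us = 512 * 10^6 / 10000000 = 51.2

51.2


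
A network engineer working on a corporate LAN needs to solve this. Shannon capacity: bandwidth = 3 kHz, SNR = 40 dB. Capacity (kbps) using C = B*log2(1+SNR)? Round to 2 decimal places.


Given: B = 3 kHz, SNR = 40 dB
SNR linear = 10^(40/10) = 10000
1 + SNR = 10001
log2(10001) = 13.2878566418
C = 3 * 1000 * 13.2878566418 = 39863.5699 bps
C = 39.863570 kbps -> 39.86 kbps (2 dp)

39.86


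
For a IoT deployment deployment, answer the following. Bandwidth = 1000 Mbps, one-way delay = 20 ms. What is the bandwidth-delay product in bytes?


Given: bandwidth = 1000 Mbps, delay = 20 ms
BDP in bits = 1000 * 10^6 * 20 / 1000
BDP in bits = 20000000
BDP in bytes = 20000000 / 8 = 2500000

2500000


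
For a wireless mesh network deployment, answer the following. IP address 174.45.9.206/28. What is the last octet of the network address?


Given: IP = 174.45.9.206, prefix = /28
Subnet mask = 255.255.255.240
Last octet of IP: 206
Last octet of mask: 240
Network last octet = 206 AND 240 = 192

192


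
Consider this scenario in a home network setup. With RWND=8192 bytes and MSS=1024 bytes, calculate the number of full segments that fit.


Given: RWND = 8192 bytes, MSS = 1024 bytes
Full segments = floor(RWND / MSS)
Full segments = floor(8192 / 1024)
Full segments = floor(8.0) = 8

8


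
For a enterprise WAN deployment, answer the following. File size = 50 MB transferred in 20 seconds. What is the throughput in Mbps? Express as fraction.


Given: file = 50 MB, time = 20 s
File in Mb = 50 * 8 = 400 Mb
Throughput = 400 / 20 Mbps
Throughput = 20 Mbps

20


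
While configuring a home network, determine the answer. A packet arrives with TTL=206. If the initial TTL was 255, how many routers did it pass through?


Given: initial TTL = 255, received TTL = 206
Hops = initial TTL - received TTL
Hops = 255 - 206 = 49

49


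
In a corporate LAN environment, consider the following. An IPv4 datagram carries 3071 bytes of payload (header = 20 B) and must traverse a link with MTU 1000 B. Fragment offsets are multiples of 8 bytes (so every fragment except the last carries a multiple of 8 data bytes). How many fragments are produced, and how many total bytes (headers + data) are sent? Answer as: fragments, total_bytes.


Max data per non-final fragment = floor((MTU - header)/8)*8 = floor((1000 - 20)/8)*8 = floor(980/8)*8 = 976 B
Final fragment needs no 8-byte alignment: it can carry up to MTU - header = 980 B
Non-final fragments needed = ceil((payload - 980) / 976) = ceil(2091/976) = ceil(2.1424) = 3
Number of fragments = 3 + 1 = 4
Fragment sizes (data): 3 * 976 B + 143 B (last, 143 <= 980 OK)
Total bytes sent = payload + n_frags * header = 3071 + 4*20 = 3071 + 80 = 3151 B

4, 3151


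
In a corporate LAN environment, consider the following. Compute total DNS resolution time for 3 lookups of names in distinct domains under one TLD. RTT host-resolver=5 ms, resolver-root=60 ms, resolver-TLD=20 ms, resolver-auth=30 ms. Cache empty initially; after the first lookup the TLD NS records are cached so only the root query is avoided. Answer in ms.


Lookup 1 (cold cache): local + root + TLD + auth = 5 + 60 + 20 + 30 = 115 ms
Lookups 2..3 (TLD NS cached -> skip root; new domain -> still ask TLD and auth): local + TLD + auth = 5 + 20 + 30 = 55 ms each
Remaining 2 lookups: 2 * 55 = 110 ms
Total = 115 + 110 = 225 ms

225


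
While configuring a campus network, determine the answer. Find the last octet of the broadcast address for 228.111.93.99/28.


Given: IP = 228.111.93.99, prefix = /28
Host bits = 32 - 28 = 4
Network last octet = 99 AND mask = 96
Host part size = 2^4 - 1 = 15
Broadcast last octet = 96 OR 15 = 111

111


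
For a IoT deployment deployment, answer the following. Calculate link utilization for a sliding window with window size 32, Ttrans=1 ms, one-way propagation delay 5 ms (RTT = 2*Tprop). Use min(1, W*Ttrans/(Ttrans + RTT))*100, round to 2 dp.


Given: W = 32, Ttrans = 1 ms, RTT = 10 ms (= 2 * Tprop, Tprop = 5 ms)
Cycle time = Ttrans + RTT = 1 + 10 = 11 ms (first packet sent until its ACK returns)
W * Ttrans = 32 * 1 = 32 ms of sending per cycle
W * Ttrans / (Ttrans + RTT) = 32 / 11 = 2.909091
U = min(1, 2.909091) = 1.000000
U% = 100.00%

100.00


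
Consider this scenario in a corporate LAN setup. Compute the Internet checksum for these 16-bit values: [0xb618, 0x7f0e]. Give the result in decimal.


Given words: [0xb618, 0x7f0e]
Step 1: Sum all words
Raw sum = 46616 + 32526 = 79142
Step 2: Fold carry: (13606 + 1) = 13607
One's complement = ~13607 & 0xFFFF = 51928

51928


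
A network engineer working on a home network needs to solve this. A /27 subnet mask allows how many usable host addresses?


Given: subnet mask /27
Host bits = 32 - 27 = 5
Total addresses = 2^5 = 32
Usable hosts = 32 - 2 (network + broadcast) = 30

30


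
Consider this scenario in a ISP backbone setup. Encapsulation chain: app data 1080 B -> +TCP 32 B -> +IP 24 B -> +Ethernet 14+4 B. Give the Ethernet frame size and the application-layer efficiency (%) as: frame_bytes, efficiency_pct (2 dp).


TCP segment = 1080 + 32 = 1112 B
IP packet = 1112 + 24 = 1136 B
Ethernet frame = 1136 + 14 + 4 = 1154 B
Efficiency = app / frame = 1080 / 1154 = 0.935875 = 93.5875% -> 93.59% (2 dp)

1154, 93.59


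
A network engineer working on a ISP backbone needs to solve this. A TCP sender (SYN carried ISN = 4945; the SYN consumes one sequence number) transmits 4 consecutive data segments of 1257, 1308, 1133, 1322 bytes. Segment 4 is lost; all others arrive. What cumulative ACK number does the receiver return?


SYN uses sequence number 4945; first data byte = ISN + 1 = 4946.
Segment 1: SEQ = 4946, len = 1257 B, covers [4946, 6202]
Segment 2: SEQ = 6203, len = 1308 B, covers [6203, 7510]
Segment 3: SEQ = 7511, len = 1133 B, covers [7511, 8643]
Segment 4: SEQ = 8644, len = 1322 B, covers [8644, 9965] [LOST]
In-order data received: bytes [4946, 8643] (segments 1..3).
Segment 4 missing -> gap begins at byte 8644.
Cumulative ACK = next expected in-order byte = 4946 + 1257 + 1308 + 1133 = 8644

8644


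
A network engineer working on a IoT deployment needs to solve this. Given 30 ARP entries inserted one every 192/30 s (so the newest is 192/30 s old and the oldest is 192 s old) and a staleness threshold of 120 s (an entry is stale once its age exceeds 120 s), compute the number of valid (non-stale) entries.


Ages are k * 192/30 s for k = 1..30 (spacing = 6.4000 s).
Entry k is valid iff k * 192/30 <= 120 iff k <= 30 * 120 / 192 = 18.7500
n_valid = floor(18.7500) = 18
(n_stale = 30 - 18 = 12)

18


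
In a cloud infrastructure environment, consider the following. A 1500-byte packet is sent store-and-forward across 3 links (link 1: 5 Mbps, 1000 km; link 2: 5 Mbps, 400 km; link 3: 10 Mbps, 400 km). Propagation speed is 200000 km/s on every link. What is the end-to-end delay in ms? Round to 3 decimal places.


Packet = 1500 bytes = 12000 bits. Store-and-forward: sum (t_trans + t_prop) per link.
Link 1: t_trans = 12000/(5*10^6) s = 2.4000 ms; t_prop = 1000/200000 s = 5.0000 ms; subtotal = 7.4000 ms
Link 2: t_trans = 12000/(5*10^6) s = 2.4000 ms; t_prop = 400/200000 s = 2.0000 ms; subtotal = 4.4000 ms
Link 3: t_trans = 12000/(10*10^6) s = 1.2000 ms; t_prop = 400/200000 s = 2.0000 ms; subtotal = 3.2000 ms
End-to-end = 7.4000 + 4.4000 + 3.2000 = 15.0000 ms -> 15.000 ms (3 dp)

15.000


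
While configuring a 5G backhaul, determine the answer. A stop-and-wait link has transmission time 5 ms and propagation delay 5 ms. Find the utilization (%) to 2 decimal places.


Given: Ttrans = 5 ms, Tprop = 5 ms
RTT = 2 * Tprop = 2 * 5 = 10 ms
U = Ttrans / (Ttrans + RTT)
U = 5 / (5 + 10)
U = 5 / 15 = 0.333333
U% = 33.33%

33.33


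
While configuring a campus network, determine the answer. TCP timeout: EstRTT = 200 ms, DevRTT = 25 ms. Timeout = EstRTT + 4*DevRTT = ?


Given: EstRTT = 200 ms, DevRTT = 25 ms
Timeout = EstRTT + 4 * DevRTT
4 * DevRTT = 4 * 25 = 100
Timeout = 200 + 100 = 300 ms

300


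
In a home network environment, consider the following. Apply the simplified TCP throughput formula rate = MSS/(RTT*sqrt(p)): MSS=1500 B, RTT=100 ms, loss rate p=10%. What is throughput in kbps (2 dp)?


Given: MSS = 1500 bytes, RTT = 100 ms, loss = 10%
RTT in seconds = 100 / 1000 = 0.1
Loss rate = 10% = 0.1
sqrt(loss) = sqrt(0.1) = 0.316227766017
Throughput (bytes/s) = 1500 / (0.1 * 0.316227766017) = 47434.1649
Throughput (kbps) = 47434.1649 * 8 / 1000 = 379.473319 -> 379.47 kbps (2 dp)

379.47


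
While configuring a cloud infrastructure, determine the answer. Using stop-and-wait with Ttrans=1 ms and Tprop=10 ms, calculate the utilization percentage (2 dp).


Given: Ttrans = 1 ms, Tprop = 10 ms
RTT = 2 * Tprop = 2 * 10 = 20 ms
U = Ttrans / (Ttrans + RTT)
U = 1 / (1 + 20)
U = 1 / 21 = 0.047619
U% = 4.76%

4.76


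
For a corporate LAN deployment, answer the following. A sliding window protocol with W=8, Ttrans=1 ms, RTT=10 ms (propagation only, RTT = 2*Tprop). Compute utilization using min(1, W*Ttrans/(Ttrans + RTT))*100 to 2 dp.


Given: W = 8, Ttrans = 1 ms, RTT = 10 ms (= 2 * Tprop, Tprop = 5 ms)
Cycle time = Ttrans + RTT = 1 + 10 = 11 ms (first packet sent until its ACK returns)
W * Ttrans = 8 * 1 = 8 ms of sending per cycle
W * Ttrans / (Ttrans + RTT) = 8 / 11 = 0.727273
U = min(1, 0.727273) = 0.727273
U% = 72.73%

72.73


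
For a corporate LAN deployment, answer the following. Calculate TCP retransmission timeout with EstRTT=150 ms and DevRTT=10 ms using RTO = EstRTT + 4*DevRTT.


Given: EstRTT = 150 ms, DevRTT = 10 ms
Timeout = EstRTT + 4 * DevRTT
4 * DevRTT = 4 * 10 = 40
Timeout = 150 + 40 = 190 ms

190


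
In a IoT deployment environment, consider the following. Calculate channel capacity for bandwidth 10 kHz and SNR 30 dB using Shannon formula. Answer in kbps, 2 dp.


Given: B = 10 kHz, SNR = 30 dB
SNR linear = 10^(30/10) = 1000
1 + SNR = 1001
log2(1001) = 9.9672262588
C = 10 * 1000 * 9.9672262588 = 99672.2626 bps
C = 99.672263 kbps -> 99.67 kbps (2 dp)

99.67


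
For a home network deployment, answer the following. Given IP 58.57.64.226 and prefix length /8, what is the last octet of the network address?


Given: IP = 58.57.64.226, prefix = /8
Subnet mask = 255.0.0.0
Last octet of IP: 226
Last octet of mask: 0
Network last octet = 226 AND 0 = 0

0


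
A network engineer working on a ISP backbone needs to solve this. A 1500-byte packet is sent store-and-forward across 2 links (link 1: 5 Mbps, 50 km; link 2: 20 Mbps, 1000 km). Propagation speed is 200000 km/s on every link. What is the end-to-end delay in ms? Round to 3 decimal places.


Packet = 1500 bytes = 12000 bits. Store-and-forward: sum (t_trans + t_prop) per link.
Link 1: t_trans = 12000/(5*10^6) s = 2.4000 ms; t_prop = 50/200000 s = 0.2500 ms; subtotal = 2.6500 ms
Link 2: t_trans = 12000/(20*10^6) s = 0.6000 ms; t_prop = 1000/200000 s = 5.0000 ms; subtotal = 5.6000 ms
End-to-end = 2.6500 + 5.6000 = 8.2500 ms -> 8.250 ms (3 dp)

8.250


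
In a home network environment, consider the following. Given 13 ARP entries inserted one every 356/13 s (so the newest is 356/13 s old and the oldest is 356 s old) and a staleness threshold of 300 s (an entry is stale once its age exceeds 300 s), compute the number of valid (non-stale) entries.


Ages are k * 356/13 s for k = 1..13 (spacing = 27.3846 s).
Entry k is valid iff k * 356/13 <= 300 iff k <= 13 * 300 / 356 = 10.9551
n_valid = floor(10.9551) = 10
(n_stale = 13 - 10 = 3)

10


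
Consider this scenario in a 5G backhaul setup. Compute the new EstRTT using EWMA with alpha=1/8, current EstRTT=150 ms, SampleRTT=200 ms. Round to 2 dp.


Given: EstRTT = 150 ms, SampleRTT = 200 ms, alpha = 1/8
New EstRTT = (1 - alpha) * EstRTT + alpha * SampleRTT
(7/8) * 150 = 131.25
(1/8) * 200 = 25
New EstRTT = 131.25 + 25 = 156.25 ms -> 156.25 ms (2 dp)

156.25
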